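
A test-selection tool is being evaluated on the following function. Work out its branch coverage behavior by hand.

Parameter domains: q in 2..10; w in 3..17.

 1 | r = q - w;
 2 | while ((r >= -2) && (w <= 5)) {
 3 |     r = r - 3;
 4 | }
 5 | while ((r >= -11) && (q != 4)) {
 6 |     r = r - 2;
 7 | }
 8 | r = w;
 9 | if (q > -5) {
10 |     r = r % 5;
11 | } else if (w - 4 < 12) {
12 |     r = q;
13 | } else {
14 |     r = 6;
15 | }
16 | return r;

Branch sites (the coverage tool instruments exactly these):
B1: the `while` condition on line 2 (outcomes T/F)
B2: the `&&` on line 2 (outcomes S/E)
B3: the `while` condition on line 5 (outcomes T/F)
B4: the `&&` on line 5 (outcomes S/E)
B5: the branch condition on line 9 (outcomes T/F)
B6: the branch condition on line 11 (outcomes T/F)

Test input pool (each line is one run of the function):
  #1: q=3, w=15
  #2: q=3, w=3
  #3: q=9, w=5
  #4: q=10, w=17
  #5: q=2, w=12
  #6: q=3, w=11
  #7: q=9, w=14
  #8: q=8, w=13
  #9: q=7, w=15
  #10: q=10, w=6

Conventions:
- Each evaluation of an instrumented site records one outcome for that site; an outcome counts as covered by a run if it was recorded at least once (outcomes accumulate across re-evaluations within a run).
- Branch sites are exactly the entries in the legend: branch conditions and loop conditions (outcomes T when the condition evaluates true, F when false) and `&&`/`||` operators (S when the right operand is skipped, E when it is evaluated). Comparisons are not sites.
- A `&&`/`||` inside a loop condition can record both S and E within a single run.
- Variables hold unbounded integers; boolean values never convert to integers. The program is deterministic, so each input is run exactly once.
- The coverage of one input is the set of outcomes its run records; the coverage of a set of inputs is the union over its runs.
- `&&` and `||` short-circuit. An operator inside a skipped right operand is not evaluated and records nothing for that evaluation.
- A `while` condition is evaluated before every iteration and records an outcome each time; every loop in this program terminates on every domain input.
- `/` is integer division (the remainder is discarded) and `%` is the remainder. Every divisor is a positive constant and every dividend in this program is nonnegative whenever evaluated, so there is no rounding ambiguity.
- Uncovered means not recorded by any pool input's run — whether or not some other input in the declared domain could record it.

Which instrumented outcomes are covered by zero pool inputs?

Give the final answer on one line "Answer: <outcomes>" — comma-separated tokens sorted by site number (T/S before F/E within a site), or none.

test 1 (q=3, w=15) fires B2->S, B1->F, B4->S, B3->F, B5->T; hits B1=F, B2=S, B3=F, B4=S, B5=T
test 2 (q=3, w=3) fires B2->E, B1->T, B2->S, B1->F, B4->E, B3->T, B4->E, B3->T, B4->E, B3->T, B4->E, B3->T, B4->E, B3->T, ...; hits B1=T, B1=F, B2=S, B2=E, B3=T, B3=F, B4=S, B4=E, B5=T
test 3 (q=9, w=5) fires B2->E, B1->T, B2->E, B1->T, B2->E, B1->T, B2->S, B1->F, B4->E, B3->T, B4->E, B3->T, B4->E, B3->T, ...; hits B1=T, B1=F, B2=S, B2=E, B3=T, B3=F, B4=S, B4=E, B5=T
test 4 (q=10, w=17) fires B2->S, B1->F, B4->E, B3->T, B4->E, B3->T, B4->E, B3->T, B4->S, B3->F, B5->T; hits B1=F, B2=S, B3=T, B3=F, B4=S, B4=E, B5=T
test 5 (q=2, w=12) fires B2->S, B1->F, B4->E, B3->T, B4->S, B3->F, B5->T; hits B1=F, B2=S, B3=T, B3=F, B4=S, B4=E, B5=T
test 6 (q=3, w=11) fires B2->S, B1->F, B4->E, B3->T, B4->E, B3->T, B4->S, B3->F, B5->T; hits B1=F, B2=S, B3=T, B3=F, B4=S, B4=E, B5=T
test 7 (q=9, w=14) fires B2->S, B1->F, B4->E, B3->T, B4->E, B3->T, B4->E, B3->T, B4->E, B3->T, B4->S, B3->F, B5->T; hits B1=F, B2=S, B3=T, B3=F, B4=S, B4=E, B5=T
test 8 (q=8, w=13) fires B2->S, B1->F, B4->E, B3->T, B4->E, B3->T, B4->E, B3->T, B4->E, B3->T, B4->S, B3->F, B5->T; hits B1=F, B2=S, B3=T, B3=F, B4=S, B4=E, B5=T
test 9 (q=7, w=15) fires B2->S, B1->F, B4->E, B3->T, B4->E, B3->T, B4->S, B3->F, B5->T; hits B1=F, B2=S, B3=T, B3=F, B4=S, B4=E, B5=T
test 10 (q=10, w=6) fires B2->E, B1->F, B4->E, B3->T, B4->E, B3->T, B4->E, B3->T, B4->E, B3->T, B4->E, B3->T, B4->E, B3->T, ...; hits B1=F, B2=E, B3=T, B3=F, B4=S, B4=E, B5=T
union over the pool: B1=T, B1=F, B2=S, B2=E, B3=T, B3=F, B4=S, B4=E, B5=T
uncovered (3 of 12): B5=F, B6=T, B6=F

Answer: B5=F, B6=T, B6=F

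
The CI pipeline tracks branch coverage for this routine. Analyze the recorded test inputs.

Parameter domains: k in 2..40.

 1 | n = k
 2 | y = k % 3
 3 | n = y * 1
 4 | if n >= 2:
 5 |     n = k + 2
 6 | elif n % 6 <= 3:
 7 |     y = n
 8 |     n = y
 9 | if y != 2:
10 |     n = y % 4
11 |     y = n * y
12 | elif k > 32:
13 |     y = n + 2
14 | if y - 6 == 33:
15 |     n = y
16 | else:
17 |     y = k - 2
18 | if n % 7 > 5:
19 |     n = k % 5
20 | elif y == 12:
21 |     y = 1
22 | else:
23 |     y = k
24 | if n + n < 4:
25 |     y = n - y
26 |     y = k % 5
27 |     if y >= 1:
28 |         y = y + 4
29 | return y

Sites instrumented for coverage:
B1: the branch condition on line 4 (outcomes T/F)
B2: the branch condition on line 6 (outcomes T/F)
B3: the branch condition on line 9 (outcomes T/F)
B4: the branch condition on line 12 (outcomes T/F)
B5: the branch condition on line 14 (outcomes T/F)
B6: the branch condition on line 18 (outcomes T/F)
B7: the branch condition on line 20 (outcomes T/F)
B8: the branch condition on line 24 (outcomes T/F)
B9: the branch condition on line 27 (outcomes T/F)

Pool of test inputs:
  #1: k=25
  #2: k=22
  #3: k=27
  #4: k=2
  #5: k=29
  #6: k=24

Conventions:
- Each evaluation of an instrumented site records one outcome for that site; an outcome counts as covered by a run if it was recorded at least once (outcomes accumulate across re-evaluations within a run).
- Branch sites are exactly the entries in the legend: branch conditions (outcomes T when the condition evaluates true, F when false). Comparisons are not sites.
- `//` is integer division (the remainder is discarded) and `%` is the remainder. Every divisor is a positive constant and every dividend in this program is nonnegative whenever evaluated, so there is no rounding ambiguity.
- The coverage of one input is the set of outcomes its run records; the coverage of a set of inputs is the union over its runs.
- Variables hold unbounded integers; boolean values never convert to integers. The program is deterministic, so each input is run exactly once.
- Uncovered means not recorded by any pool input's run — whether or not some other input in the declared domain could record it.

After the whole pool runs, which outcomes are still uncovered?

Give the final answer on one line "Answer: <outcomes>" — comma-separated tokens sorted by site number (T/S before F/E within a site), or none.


run #1 (k=25) runs B1->F, B2->T, B3->T, B5->F, B6->F, B7->F, B8->T, B9->F; records B1=F, B2=T, B3=T, B5=F, B6=F, B7=F, B8=T, B9=F
run #2 (k=22) runs B1->F, B2->T, B3->T, B5->F, B6->F, B7->F, B8->T, B9->T; records B1=F, B2=T, B3=T, B5=F, B6=F, B7=F, B8=T, B9=T
run #3 (k=27) runs B1->F, B2->T, B3->T, B5->F, B6->F, B7->F, B8->T, B9->T; records B1=F, B2=T, B3=T, B5=F, B6=F, B7=F, B8=T, B9=T
run #4 (k=2) runs B1->T, B3->F, B4->F, B5->F, B6->F, B7->F, B8->F; records B1=T, B3=F, B4=F, B5=F, B6=F, B7=F, B8=F
run #5 (k=29) runs B1->T, B3->F, B4->F, B5->F, B6->F, B7->F, B8->F; records B1=T, B3=F, B4=F, B5=F, B6=F, B7=F, B8=F
run #6 (k=24) runs B1->F, B2->T, B3->T, B5->F, B6->F, B7->F, B8->T, B9->T; records B1=F, B2=T, B3=T, B5=F, B6=F, B7=F, B8=T, B9=T
union over the pool: B1=T, B1=F, B2=T, B3=T, B3=F, B4=F, B5=F, B6=F, B7=F, B8=T, B8=F, B9=T, B9=F
uncovered (5 of 18): B2=F, B4=T, B5=T, B6=T, B7=T
Answer: B2=F, B4=T, B5=T, B6=T, B7=T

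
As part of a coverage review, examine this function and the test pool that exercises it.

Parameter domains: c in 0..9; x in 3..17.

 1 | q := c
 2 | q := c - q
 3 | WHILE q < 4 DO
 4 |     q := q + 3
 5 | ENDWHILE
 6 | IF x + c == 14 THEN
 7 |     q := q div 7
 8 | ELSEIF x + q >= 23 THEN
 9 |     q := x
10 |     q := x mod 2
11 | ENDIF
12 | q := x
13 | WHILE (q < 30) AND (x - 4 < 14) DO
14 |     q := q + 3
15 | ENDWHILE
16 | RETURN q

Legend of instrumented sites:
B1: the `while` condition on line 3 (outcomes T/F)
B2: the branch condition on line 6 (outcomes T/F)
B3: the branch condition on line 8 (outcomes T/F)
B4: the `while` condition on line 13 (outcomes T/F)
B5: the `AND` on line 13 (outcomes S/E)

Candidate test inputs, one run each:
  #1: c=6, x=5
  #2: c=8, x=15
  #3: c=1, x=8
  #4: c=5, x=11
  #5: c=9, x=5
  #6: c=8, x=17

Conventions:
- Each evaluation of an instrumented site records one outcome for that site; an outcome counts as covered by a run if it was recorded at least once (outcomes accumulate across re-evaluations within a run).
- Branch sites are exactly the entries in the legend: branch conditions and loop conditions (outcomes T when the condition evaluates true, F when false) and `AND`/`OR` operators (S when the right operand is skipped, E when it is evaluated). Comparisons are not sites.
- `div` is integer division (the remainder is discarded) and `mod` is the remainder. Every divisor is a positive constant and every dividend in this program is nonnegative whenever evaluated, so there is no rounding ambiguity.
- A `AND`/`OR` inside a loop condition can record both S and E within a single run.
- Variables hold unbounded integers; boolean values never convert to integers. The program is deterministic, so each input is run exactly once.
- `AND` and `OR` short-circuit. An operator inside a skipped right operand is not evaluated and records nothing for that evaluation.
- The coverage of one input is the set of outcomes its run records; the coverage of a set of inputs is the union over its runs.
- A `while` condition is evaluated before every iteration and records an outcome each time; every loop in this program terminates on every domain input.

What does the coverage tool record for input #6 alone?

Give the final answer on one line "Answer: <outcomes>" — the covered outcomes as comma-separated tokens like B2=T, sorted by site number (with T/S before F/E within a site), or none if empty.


Simulating input #6 (c=8, x=17) step by step:
  B1->T, B1->T, B1->F, B2->F, B3->T, B5->E, B4->T, B5->E, B4->T, B5->E
  B4->T, B5->E, B4->T, B5->E, B4->T, B5->S, B4->F
collecting distinct outcomes: B1=T, B1=F, B2=F, B3=T, B4=T, B4=F, B5=S, B5=E
Answer: B1=T, B1=F, B2=F, B3=T, B4=T, B4=F, B5=S, B5=E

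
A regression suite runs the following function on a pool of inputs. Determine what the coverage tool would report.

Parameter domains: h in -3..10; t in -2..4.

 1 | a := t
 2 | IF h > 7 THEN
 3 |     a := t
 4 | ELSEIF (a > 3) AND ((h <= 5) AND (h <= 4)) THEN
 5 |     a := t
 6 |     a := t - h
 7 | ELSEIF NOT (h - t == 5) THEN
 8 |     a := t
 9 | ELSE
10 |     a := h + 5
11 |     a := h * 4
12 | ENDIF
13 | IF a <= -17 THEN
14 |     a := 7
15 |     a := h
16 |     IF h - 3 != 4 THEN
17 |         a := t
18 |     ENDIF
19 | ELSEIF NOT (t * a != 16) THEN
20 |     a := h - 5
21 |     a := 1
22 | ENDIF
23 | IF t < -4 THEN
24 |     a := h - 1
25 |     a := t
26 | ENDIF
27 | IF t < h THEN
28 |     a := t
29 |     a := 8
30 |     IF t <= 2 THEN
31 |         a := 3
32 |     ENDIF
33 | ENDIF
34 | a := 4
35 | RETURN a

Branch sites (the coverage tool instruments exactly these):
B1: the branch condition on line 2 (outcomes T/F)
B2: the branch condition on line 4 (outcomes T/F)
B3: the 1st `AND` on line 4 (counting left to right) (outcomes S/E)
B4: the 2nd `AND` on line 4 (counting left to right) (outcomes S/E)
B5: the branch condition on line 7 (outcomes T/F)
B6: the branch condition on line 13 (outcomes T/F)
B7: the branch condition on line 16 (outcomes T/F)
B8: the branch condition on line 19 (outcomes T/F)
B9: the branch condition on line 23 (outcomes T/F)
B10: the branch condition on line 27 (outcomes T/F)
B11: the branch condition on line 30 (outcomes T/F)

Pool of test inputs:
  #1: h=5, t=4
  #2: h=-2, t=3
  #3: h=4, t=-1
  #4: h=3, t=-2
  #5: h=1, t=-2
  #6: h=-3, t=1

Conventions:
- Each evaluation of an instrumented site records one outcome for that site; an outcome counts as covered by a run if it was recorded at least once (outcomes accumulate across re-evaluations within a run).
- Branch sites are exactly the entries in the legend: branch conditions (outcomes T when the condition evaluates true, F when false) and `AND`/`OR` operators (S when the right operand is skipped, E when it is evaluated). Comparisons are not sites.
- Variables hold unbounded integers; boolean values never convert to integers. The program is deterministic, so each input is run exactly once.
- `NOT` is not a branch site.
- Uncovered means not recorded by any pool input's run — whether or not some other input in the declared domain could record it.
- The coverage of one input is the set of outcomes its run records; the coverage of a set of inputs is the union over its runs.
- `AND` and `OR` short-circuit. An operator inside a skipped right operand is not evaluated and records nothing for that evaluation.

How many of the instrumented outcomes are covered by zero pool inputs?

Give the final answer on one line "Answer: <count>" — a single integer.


test 1 (h=5, t=4) fires B1->F, B3->E, B4->E, B2->F, B5->T, B6->F, B8->T, B9->F, B10->T, B11->F; hits B1=F, B2=F, B3=E, B4=E, B5=T, B6=F, B8=T, B9=F, B10=T, B11=F
test 2 (h=-2, t=3) fires B1->F, B3->S, B2->F, B5->T, B6->F, B8->F, B9->F, B10->F; hits B1=F, B2=F, B3=S, B5=T, B6=F, B8=F, B9=F, B10=F
test 3 (h=4, t=-1) fires B1->F, B3->S, B2->F, B5->F, B6->F, B8->F, B9->F, B10->T, B11->T; hits B1=F, B2=F, B3=S, B5=F, B6=F, B8=F, B9=F, B10=T, B11=T
test 4 (h=3, t=-2) fires B1->F, B3->S, B2->F, B5->F, B6->F, B8->F, B9->F, B10->T, B11->T; hits B1=F, B2=F, B3=S, B5=F, B6=F, B8=F, B9=F, B10=T, B11=T
test 5 (h=1, t=-2) fires B1->F, B3->S, B2->F, B5->T, B6->F, B8->F, B9->F, B10->T, B11->T; hits B1=F, B2=F, B3=S, B5=T, B6=F, B8=F, B9=F, B10=T, B11=T
test 6 (h=-3, t=1) fires B1->F, B3->S, B2->F, B5->T, B6->F, B8->F, B9->F, B10->F; hits B1=F, B2=F, B3=S, B5=T, B6=F, B8=F, B9=F, B10=F
union over the pool: B1=F, B2=F, B3=S, B3=E, B4=E, B5=T, B5=F, B6=F, B8=T, B8=F, B9=F, B10=T, B10=F, B11=T, B11=F
uncovered (7 of 22): B1=T, B2=T, B4=S, B6=T, B7=T, B7=F, B9=T
Answer: 7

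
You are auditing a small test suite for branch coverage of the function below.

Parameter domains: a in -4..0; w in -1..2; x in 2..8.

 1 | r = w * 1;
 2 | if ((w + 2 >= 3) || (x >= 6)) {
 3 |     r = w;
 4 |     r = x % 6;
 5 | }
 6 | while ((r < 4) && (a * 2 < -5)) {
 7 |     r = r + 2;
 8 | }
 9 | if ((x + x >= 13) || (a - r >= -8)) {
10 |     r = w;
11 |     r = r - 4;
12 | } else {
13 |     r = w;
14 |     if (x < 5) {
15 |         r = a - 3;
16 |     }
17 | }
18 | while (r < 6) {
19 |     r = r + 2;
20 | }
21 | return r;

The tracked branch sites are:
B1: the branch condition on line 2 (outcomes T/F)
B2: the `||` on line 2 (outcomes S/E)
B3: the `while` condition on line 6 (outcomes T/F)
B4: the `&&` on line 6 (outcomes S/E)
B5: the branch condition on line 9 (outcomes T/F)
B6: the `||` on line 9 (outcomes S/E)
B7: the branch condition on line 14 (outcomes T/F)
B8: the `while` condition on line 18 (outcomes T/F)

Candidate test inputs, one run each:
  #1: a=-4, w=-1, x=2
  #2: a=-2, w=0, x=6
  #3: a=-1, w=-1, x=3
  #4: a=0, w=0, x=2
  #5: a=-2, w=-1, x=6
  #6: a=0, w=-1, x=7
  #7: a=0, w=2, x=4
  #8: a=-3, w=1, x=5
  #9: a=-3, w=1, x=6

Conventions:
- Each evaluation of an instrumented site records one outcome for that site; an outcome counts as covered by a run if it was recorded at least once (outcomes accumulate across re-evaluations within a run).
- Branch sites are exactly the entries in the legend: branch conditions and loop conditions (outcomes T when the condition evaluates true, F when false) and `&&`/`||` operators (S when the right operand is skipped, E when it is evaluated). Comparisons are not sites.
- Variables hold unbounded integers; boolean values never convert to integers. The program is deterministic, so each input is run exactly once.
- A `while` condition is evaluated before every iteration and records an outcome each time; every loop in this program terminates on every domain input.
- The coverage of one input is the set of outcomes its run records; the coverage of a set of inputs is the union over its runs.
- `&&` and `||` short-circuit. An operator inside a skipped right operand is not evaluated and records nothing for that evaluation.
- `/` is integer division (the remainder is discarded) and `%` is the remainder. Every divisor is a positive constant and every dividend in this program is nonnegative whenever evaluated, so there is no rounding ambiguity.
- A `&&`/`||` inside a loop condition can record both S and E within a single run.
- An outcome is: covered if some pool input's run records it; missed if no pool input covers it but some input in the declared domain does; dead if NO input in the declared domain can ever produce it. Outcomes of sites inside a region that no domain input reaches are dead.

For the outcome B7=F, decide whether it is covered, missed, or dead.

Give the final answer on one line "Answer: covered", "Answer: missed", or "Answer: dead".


no pool input records B7=F
but domain input (a=-4, w=-1, x=5) does record it -> reachable, so missed
Answer: missed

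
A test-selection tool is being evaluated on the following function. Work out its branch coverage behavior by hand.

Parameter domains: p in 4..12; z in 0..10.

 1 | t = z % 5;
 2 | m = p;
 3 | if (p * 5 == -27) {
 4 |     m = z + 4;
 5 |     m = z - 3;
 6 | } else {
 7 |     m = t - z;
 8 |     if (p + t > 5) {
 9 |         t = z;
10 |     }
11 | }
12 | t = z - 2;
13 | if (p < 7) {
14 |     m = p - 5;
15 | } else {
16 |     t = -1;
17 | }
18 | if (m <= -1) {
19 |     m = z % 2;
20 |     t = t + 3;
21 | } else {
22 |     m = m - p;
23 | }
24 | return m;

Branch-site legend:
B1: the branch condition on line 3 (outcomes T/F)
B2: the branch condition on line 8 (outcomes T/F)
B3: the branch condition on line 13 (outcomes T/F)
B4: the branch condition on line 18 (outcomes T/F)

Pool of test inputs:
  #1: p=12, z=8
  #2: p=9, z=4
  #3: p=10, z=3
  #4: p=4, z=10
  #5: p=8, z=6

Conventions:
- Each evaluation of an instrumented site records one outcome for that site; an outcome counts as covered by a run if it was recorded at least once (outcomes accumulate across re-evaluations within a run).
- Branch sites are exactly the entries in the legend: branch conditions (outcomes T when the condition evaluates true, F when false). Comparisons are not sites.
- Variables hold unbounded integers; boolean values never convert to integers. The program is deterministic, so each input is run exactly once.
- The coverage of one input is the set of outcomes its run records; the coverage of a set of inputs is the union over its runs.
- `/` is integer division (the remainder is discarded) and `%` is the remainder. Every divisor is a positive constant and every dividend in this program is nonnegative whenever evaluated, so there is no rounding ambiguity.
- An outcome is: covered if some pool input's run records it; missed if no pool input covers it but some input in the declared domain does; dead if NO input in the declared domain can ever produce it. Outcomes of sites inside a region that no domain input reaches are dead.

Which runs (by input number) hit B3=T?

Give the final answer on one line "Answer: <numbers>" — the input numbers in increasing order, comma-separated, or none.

input #1 (p=12, z=8): does not produce B3=T
input #2 (p=9, z=4): does not produce B3=T
input #3 (p=10, z=3): does not produce B3=T
input #4 (p=4, z=10): produces B3=T
input #5 (p=8, z=6): does not produce B3=T

Answer: 4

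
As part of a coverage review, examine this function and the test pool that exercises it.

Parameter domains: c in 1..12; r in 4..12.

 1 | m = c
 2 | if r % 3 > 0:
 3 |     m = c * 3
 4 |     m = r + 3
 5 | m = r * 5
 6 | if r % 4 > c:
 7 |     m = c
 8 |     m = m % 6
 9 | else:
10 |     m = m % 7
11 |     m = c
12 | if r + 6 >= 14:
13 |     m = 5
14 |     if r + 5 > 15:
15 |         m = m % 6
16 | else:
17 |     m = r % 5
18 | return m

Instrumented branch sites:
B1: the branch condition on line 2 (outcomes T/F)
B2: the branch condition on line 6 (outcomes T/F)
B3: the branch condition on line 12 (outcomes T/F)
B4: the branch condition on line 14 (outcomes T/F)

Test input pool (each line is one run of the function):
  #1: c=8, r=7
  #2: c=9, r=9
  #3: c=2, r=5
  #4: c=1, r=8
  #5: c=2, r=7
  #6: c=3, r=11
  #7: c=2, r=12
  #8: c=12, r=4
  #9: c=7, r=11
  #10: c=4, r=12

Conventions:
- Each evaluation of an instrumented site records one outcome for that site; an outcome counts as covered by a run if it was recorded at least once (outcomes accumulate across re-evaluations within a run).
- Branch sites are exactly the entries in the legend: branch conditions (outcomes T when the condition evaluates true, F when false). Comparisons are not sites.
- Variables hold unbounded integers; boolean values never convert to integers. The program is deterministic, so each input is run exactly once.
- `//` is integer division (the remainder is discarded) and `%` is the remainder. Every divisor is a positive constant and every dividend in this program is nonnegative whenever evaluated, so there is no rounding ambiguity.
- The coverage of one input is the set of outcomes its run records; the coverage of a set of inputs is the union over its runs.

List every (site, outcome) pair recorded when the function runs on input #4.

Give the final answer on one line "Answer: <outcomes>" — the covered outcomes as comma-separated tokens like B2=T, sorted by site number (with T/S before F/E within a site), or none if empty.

Simulating input #4 (c=1, r=8) step by step:
  B1->T, B2->F, B3->T, B4->F
collecting distinct outcomes: B1=T, B2=F, B3=T, B4=F

Answer: B1=T, B2=F, B3=T, B4=F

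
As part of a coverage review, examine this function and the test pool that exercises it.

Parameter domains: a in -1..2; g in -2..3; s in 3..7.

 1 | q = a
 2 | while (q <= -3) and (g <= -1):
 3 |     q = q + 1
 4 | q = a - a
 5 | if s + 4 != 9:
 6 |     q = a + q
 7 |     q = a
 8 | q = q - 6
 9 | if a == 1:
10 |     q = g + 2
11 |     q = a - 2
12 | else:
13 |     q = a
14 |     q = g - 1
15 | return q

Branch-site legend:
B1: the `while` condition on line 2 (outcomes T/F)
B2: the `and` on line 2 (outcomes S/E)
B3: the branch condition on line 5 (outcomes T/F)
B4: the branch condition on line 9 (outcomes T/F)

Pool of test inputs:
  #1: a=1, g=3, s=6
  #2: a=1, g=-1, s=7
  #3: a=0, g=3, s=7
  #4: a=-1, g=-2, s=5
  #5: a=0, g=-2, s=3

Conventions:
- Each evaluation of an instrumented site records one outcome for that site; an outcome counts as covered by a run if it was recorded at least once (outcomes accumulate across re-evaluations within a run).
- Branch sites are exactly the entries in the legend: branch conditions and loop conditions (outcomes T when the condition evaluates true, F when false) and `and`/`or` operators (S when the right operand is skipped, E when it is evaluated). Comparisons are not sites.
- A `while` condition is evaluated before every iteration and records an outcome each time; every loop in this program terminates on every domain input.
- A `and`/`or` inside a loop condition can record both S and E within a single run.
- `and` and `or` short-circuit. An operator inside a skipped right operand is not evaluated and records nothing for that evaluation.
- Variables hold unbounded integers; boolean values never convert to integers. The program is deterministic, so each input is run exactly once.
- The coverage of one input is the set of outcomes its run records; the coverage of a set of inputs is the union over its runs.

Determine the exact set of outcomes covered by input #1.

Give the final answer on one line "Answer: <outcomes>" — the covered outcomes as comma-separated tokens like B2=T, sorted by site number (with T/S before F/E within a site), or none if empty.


Running input #1 (a=1, g=3, s=6), event by event:
  B2->S, B1->F, B3->T, B4->T
distinct outcomes covered: B1=F, B2=S, B3=T, B4=T
Answer: B1=F, B2=S, B3=T, B4=T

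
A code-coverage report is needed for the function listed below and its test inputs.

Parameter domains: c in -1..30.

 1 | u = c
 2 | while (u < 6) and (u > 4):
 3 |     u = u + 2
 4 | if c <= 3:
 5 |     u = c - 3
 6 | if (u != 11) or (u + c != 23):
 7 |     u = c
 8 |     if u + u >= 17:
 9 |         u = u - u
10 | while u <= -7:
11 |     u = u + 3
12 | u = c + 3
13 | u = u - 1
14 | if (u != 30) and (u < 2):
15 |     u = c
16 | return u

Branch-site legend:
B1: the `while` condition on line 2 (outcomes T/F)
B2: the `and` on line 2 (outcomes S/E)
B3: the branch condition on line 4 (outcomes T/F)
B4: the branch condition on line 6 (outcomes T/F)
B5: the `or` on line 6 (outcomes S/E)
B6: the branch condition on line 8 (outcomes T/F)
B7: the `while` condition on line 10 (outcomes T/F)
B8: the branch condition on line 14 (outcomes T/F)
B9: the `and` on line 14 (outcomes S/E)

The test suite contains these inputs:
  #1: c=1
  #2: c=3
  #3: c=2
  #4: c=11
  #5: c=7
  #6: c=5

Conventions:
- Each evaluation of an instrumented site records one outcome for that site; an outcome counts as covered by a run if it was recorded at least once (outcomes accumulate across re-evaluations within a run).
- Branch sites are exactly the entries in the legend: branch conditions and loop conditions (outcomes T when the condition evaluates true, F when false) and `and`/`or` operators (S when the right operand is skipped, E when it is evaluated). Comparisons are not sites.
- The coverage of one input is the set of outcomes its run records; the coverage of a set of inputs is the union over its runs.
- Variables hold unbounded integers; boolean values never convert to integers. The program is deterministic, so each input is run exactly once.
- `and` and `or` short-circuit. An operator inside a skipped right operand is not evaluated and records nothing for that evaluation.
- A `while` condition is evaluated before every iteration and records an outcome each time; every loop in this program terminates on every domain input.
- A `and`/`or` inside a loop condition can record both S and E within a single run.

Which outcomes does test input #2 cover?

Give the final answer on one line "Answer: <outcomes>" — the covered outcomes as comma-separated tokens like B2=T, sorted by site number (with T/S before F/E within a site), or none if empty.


Tracing the run of input #2 (c=3):
  B2->E, B1->F, B3->T, B5->S, B4->T, B6->F, B7->F, B9->E, B8->F
as a set, this run covers: B1=F, B2=E, B3=T, B4=T, B5=S, B6=F, B7=F, B8=F, B9=E
Answer: B1=F, B2=E, B3=T, B4=T, B5=S, B6=F, B7=F, B8=F, B9=E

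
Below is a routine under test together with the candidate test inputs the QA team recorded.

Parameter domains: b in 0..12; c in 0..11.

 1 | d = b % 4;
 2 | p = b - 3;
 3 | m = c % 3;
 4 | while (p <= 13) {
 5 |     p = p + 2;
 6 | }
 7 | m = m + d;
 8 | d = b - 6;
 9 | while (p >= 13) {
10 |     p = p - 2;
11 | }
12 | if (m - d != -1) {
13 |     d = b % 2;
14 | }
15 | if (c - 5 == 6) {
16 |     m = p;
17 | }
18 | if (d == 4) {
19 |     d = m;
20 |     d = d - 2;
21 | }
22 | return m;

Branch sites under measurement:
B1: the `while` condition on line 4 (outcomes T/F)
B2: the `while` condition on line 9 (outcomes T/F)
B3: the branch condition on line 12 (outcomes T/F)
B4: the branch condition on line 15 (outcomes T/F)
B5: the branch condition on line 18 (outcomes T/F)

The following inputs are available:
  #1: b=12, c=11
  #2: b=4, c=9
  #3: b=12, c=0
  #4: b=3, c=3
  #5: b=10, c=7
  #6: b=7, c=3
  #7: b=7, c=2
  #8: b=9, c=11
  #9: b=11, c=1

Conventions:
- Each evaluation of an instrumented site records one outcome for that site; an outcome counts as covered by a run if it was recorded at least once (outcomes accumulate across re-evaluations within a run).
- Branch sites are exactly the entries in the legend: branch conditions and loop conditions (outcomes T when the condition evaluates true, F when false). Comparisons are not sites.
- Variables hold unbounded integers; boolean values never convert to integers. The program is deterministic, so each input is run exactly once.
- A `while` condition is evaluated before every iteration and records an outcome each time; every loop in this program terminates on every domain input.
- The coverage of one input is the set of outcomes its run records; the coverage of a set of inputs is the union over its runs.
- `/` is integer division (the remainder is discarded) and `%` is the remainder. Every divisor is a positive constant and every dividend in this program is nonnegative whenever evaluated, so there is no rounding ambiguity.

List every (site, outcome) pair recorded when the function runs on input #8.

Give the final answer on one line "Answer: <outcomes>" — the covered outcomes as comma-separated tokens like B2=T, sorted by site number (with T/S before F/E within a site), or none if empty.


Event log for input #8 (b=9, c=11):
  B1->T, B1->T, B1->T, B1->T, B1->F, B2->T, B2->F, B3->T, B4->T, B5->F
deduplicating events, the covered set is: B1=T, B1=F, B2=T, B2=F, B3=T, B4=T, B5=F
Answer: B1=T, B1=F, B2=T, B2=F, B3=T, B4=T, B5=F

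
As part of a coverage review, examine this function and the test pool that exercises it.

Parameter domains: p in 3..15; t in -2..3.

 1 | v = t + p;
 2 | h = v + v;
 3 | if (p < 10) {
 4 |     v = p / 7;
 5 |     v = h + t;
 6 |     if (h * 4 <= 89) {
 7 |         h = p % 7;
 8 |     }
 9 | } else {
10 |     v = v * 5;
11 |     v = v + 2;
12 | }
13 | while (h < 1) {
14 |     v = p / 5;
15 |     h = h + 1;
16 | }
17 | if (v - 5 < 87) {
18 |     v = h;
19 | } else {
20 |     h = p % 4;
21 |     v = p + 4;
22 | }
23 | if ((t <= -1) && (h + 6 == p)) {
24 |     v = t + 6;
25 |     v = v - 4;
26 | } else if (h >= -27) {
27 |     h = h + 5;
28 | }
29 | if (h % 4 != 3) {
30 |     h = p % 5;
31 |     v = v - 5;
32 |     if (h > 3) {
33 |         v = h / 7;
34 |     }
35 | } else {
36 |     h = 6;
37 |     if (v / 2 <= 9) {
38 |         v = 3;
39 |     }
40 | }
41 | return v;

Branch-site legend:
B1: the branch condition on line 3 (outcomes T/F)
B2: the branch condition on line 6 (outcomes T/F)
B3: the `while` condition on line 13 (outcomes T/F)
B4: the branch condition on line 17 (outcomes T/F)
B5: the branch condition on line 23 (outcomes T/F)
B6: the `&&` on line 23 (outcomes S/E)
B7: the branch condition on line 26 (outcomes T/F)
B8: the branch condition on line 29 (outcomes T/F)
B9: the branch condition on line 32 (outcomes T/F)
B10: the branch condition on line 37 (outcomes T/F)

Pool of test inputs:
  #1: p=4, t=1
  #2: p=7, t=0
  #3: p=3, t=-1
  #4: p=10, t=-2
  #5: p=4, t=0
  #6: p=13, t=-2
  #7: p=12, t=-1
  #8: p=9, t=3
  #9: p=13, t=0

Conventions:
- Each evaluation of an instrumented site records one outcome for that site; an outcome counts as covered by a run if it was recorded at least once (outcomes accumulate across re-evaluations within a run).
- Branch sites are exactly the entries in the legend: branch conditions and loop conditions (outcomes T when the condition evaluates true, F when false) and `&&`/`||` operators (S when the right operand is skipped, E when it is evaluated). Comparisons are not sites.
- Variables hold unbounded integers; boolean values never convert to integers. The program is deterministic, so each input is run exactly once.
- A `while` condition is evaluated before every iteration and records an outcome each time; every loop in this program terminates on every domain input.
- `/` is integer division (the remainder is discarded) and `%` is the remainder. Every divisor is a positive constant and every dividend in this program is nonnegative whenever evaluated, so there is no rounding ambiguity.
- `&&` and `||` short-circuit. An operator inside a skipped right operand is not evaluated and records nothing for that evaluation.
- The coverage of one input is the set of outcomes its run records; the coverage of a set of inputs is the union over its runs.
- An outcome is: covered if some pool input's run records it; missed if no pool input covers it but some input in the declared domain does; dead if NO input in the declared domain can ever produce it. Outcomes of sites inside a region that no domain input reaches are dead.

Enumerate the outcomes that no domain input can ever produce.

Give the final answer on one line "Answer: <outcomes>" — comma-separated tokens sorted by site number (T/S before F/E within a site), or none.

running all 78 domain inputs and tallying outcomes:
  B7=F: unreachable across the whole domain -> dead
  reachable outcomes have witnesses, e.g. B1=T (e.g. p=3, t=-2), B1=F (e.g. p=10, t=-2), B2=T (e.g. p=3, t=-2), B2=F (e.g. p=9, t=3)

Answer: B7=F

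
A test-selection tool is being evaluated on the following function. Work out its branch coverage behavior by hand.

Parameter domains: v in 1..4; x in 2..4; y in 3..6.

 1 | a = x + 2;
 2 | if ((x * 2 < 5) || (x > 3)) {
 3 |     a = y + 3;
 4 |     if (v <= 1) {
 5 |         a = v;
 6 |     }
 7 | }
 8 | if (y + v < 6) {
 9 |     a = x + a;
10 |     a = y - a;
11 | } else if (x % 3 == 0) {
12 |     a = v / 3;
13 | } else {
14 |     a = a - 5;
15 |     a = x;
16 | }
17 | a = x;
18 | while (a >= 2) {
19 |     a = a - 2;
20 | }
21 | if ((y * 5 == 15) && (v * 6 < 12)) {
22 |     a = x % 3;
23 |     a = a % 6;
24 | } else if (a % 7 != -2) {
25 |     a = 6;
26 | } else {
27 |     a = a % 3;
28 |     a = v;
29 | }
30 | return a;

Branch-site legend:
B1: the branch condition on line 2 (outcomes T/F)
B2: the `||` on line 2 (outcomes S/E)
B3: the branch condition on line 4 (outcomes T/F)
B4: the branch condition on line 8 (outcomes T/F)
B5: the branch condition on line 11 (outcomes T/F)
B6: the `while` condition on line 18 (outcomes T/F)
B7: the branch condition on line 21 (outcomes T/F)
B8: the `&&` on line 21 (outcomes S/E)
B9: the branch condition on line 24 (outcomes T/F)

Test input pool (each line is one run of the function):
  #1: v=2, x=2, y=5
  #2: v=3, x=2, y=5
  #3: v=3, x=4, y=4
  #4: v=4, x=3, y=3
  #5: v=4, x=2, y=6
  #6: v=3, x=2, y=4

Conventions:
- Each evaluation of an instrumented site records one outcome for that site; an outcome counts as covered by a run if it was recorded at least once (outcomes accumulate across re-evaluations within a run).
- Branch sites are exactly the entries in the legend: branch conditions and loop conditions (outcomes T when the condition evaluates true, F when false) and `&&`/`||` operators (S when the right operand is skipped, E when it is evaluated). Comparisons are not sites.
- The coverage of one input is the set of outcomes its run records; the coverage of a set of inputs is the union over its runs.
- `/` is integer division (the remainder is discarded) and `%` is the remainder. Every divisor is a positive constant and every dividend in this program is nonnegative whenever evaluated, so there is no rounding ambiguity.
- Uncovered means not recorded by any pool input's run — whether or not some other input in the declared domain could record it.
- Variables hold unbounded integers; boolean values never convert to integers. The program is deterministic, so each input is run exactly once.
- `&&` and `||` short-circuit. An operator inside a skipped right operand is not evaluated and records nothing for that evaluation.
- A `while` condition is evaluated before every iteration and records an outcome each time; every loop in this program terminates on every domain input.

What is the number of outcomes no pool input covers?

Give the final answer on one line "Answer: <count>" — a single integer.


input #1, v=2, x=2, y=5: events B2->S, B1->T, B3->F, B4->F, B5->F, B6->T, B6->F, B8->S, B7->F, B9->T; outcomes B1=T, B2=S, B3=F, B4=F, B5=F, B6=T, B6=F, B7=F, B8=S, B9=T
input #2, v=3, x=2, y=5: events B2->S, B1->T, B3->F, B4->F, B5->F, B6->T, B6->F, B8->S, B7->F, B9->T; outcomes B1=T, B2=S, B3=F, B4=F, B5=F, B6=T, B6=F, B7=F, B8=S, B9=T
input #3, v=3, x=4, y=4: events B2->E, B1->T, B3->F, B4->F, B5->F, B6->T, B6->T, B6->F, B8->S, B7->F, B9->T; outcomes B1=T, B2=E, B3=F, B4=F, B5=F, B6=T, B6=F, B7=F, B8=S, B9=T
input #4, v=4, x=3, y=3: events B2->E, B1->F, B4->F, B5->T, B6->T, B6->F, B8->E, B7->F, B9->T; outcomes B1=F, B2=E, B4=F, B5=T, B6=T, B6=F, B7=F, B8=E, B9=T
input #5, v=4, x=2, y=6: events B2->S, B1->T, B3->F, B4->F, B5->F, B6->T, B6->F, B8->S, B7->F, B9->T; outcomes B1=T, B2=S, B3=F, B4=F, B5=F, B6=T, B6=F, B7=F, B8=S, B9=T
input #6, v=3, x=2, y=4: events B2->S, B1->T, B3->F, B4->F, B5->F, B6->T, B6->F, B8->S, B7->F, B9->T; outcomes B1=T, B2=S, B3=F, B4=F, B5=F, B6=T, B6=F, B7=F, B8=S, B9=T
union over the pool: B1=T, B1=F, B2=S, B2=E, B3=F, B4=F, B5=T, B5=F, B6=T, B6=F, B7=F, B8=S, B8=E, B9=T
uncovered (4 of 18): B3=T, B4=T, B7=T, B9=F
Answer: 4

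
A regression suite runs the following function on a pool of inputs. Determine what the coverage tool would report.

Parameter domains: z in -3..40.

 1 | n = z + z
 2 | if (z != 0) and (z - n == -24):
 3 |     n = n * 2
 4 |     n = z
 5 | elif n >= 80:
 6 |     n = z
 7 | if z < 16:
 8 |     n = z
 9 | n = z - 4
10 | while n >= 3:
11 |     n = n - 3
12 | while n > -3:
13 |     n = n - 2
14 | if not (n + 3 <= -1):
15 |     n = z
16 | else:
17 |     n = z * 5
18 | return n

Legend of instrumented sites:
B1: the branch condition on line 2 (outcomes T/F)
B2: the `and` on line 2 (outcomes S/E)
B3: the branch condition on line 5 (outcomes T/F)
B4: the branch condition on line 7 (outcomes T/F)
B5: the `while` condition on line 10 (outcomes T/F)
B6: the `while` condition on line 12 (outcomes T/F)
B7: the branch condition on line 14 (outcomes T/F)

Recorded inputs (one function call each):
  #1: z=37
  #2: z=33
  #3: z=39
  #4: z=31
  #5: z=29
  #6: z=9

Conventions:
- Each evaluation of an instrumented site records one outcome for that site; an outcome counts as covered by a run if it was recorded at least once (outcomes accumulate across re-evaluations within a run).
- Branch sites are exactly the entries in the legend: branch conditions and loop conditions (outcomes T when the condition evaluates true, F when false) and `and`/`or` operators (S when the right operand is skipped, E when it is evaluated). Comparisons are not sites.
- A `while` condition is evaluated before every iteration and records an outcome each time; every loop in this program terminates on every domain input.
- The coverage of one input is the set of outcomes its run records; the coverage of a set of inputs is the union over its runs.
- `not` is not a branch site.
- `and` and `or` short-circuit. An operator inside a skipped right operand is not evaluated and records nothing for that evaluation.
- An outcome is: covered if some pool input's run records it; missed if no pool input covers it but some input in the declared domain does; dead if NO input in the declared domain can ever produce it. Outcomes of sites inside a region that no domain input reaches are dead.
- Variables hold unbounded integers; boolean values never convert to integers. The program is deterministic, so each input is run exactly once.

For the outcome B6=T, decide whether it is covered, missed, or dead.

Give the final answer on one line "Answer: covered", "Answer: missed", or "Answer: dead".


B6=T is recorded by pool input(s) 1, 2, 3, 4, 5, 6 -> covered
Answer: covered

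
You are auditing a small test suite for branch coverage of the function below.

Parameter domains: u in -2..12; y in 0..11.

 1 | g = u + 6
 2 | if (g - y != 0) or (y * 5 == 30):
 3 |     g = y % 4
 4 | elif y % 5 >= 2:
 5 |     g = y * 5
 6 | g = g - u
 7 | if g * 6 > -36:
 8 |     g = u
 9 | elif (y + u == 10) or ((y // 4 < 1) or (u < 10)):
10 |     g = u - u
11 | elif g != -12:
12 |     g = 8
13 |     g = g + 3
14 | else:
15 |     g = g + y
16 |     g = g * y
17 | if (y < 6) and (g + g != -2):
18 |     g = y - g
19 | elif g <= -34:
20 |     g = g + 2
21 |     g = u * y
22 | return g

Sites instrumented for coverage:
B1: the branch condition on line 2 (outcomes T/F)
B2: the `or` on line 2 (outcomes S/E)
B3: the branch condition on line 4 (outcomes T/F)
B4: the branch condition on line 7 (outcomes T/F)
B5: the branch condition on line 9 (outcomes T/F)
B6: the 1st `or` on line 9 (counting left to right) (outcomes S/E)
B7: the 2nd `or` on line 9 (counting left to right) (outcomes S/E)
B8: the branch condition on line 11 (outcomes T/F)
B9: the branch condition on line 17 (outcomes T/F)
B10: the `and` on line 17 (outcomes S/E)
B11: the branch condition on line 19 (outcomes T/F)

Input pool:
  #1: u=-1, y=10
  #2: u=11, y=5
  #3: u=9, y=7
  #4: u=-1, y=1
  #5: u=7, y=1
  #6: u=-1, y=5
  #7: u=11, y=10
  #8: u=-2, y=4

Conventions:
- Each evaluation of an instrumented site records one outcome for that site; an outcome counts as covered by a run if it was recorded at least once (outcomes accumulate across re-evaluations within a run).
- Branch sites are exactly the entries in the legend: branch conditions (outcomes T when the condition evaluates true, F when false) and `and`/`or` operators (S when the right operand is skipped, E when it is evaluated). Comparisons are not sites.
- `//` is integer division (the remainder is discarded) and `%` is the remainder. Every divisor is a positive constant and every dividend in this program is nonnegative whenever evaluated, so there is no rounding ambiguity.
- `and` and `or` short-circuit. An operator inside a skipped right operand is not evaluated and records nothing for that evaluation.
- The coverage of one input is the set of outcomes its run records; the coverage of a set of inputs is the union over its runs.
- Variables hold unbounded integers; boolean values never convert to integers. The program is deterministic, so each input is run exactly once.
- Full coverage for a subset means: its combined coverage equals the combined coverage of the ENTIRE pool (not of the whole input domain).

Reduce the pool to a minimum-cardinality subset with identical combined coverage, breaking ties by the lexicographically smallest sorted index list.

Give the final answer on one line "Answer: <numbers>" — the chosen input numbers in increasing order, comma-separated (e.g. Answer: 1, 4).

run #1 (u=-1, y=10) records B1=T, B2=S, B4=T, B9=F, B10=S, B11=F
run #2 (u=11, y=5) records B1=T, B2=S, B4=F, B5=F, B6=E, B7=E, B8=T, B9=T, B10=E
run #3 (u=9, y=7) records B1=T, B2=S, B4=F, B5=T, B6=E, B7=E, B9=F, B10=S, B11=F
run #4 (u=-1, y=1) records B1=T, B2=S, B4=T, B9=F, B10=E, B11=F
run #5 (u=7, y=1) records B1=T, B2=S, B4=F, B5=T, B6=E, B7=S, B9=T, B10=E
run #6 (u=-1, y=5) records B1=F, B2=E, B3=F, B4=T, B9=F, B10=E, B11=F
run #7 (u=11, y=10) records B1=T, B2=S, B4=F, B5=F, B6=E, B7=E, B8=T, B9=F, B10=S, B11=F
run #8 (u=-2, y=4) records B1=F, B2=E, B3=T, B4=T, B9=T, B10=E
together the pool reaches 19 outcomes: B1=T, B1=F, B2=S, B2=E, B3=T, B3=F, B4=T, B4=F, B5=T, B5=F, B6=E, B7=S, B7=E, B8=T, B9=T, B9=F, B10=S, B10=E, B11=F
checked all size-1 subsets: none covers 19 outcomes (max 10/19)
checked all size-2 subsets: none covers 19 outcomes (max 16/19)
checked all size-3 subsets: none covers 19 outcomes (max 18/19)
inputs {5, 6, 7, 8} (size 4) cover everything; no size-4 subset with a lexicographically smaller index list covers all 19

Answer: 5, 6, 7, 8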